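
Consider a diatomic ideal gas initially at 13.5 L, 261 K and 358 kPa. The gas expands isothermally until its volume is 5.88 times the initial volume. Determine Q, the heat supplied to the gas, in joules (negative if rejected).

8560 J

n = P₁V₁/(RT₁) = 358×13.5/(8.314×261) = 2.23 mol.
Isothermal: T stays 261 K; PV = const ⇒ V₂ = 79.4 L, P₂ = 60.9 kPa.
ΔU = 0 (ideal gas, T constant).
W = nRT ln(V₂/V₁) = 2.23×8.314×261×ln(5.88) = 8560 J.
Q = ΔU + W = 8560 J.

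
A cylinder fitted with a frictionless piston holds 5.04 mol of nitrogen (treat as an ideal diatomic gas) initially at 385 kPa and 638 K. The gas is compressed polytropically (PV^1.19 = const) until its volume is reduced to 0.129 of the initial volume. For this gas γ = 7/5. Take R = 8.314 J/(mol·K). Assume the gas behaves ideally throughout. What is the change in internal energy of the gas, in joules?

31800 J

V₁ = nRT₁/P₁ = 5.04×8.314×638/385 = 69.4 L.
Polytropic n=1.19: T₂ = T₁(V₁/V₂)^(n−1) = 638×(7.75)^0.19 = 941 K; P₂ = P₁(V₁/V₂)^n = 4400 kPa.
For an ideal gas ΔU = nCvΔT with Cv = (5/2)R = 20.8 J/(mol·K).
ΔU = 5.04×20.8×(941−638) = 31800 J.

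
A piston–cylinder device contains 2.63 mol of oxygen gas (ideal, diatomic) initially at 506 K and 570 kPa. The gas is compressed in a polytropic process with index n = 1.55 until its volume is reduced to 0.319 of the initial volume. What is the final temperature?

949 K

V₁ = nRT₁/P₁ = 2.63×8.314×506/570 = 19.4 L.
Polytropic n=1.55: T₂ = T₁(V₁/V₂)^(n−1) = 506×(3.13)^0.55 = 949 K; P₂ = P₁(V₁/V₂)^n = 3350 kPa.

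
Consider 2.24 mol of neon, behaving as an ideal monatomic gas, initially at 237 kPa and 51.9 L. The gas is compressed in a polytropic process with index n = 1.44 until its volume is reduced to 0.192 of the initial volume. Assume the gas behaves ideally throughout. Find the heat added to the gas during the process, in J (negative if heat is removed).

-10100 J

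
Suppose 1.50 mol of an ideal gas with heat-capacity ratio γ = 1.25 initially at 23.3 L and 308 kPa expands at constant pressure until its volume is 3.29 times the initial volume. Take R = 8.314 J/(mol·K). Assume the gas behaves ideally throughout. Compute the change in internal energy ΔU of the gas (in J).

65700 J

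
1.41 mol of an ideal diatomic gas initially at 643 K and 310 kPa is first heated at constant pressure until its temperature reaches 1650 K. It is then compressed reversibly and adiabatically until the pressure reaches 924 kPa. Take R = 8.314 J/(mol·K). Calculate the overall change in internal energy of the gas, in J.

V₁ = nRT₁/P₁ = 1.41×8.314×643/310 = 24.3 L.
Step 1 — Isobaric: P stays 310 kPa; V/T = const ⇒ T₂ = 1650 K, V₂ = 62.4 L.
W = PΔV = 310×(62.4−24.3) kPa·L = 11800 J.
ΔU = nCvΔT = 1.41×20.8×(1650−643) = 29500 J.
Q = ΔU + W = nCpΔT = 41300 J.
State after step 1: P = 310 kPa, V = 62.4 L, T = 1650 K.
Step 2 — Adiabatic: T₂/T₁ = (P₂/P₁)^((γ−1)/γ) ⇒ T₂ = 1650×(2.98)^0.286 = 2250 K; V₂ = 28.6 L.
ΔU = nCvΔT = 1.41×20.8×(2250−1650) = 17700 J.
Q = 0 for an adiabatic process, so W = −ΔU = -17700 J.
Net over both steps: W = -5900 J, Q = 41300 J, ΔU = 47200 J.

47200 J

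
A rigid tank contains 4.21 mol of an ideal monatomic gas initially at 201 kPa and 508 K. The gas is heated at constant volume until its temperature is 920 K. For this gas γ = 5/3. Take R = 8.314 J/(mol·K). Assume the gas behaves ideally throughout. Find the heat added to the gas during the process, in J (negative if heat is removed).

V₁ = nRT₁/P₁ = 4.21×8.314×508/201 = 88.5 L.
Isochoric: V stays 88.5 L; P/T = const ⇒ T₂ = 920 K, P₂ = 364 kPa.
W = 0 (no volume change).
ΔU = nCvΔT = 4.21×12.5×(920−508) = 21600 J.
Q = ΔU = 21600 J.

21600 J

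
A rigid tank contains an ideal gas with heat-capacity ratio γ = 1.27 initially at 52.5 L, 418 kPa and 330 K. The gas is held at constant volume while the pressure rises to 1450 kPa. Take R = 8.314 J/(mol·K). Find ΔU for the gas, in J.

201000 J

n = P₁V₁/(RT₁) = 418×52.5/(8.314×330) = 8.00 mol.
Isochoric: V stays 52.5 L; P/T = const ⇒ T₂ = 1140 K, P₂ = 1450 kPa.
For an ideal gas ΔU = nCvΔT with Cv = R/(γ−1) = 30.8 J/(mol·K).
ΔU = 8.00×30.8×(1140−330) = 201000 J.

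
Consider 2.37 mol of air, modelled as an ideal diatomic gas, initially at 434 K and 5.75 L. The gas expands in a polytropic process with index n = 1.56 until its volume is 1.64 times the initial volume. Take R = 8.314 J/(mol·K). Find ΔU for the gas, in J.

-5170 J

P₁ = nRT₁/V₁ = 2.37×8.314×434/5.75 = 1490 kPa.
Polytropic n=1.56: T₂ = T₁(V₁/V₂)^(n−1) = 434×(0.610)^0.56 = 329 K; P₂ = P₁(V₁/V₂)^n = 687 kPa.
For an ideal gas ΔU = nCvΔT with Cv = (5/2)R = 20.8 J/(mol·K).
ΔU = 2.37×20.8×(329−434) = -5170 J.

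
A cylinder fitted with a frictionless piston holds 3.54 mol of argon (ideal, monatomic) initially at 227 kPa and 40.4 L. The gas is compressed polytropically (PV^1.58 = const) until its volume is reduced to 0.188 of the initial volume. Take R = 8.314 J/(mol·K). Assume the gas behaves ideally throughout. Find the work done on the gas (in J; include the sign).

25900 J

T₁ = P₁V₁/(nR) = 227×40.4/(3.54×8.314) = 312 K.
Polytropic n=1.58: T₂ = T₁(V₁/V₂)^(n−1) = 312×(5.32)^0.58 = 821 K; P₂ = P₁(V₁/V₂)^n = 3180 kPa.
W = (P₁V₁−P₂V₂)/(n−1) = (227×40.4−3180×7.60)/0.58 = -25900 J.
Work done on the gas = −W_by = 25900 J.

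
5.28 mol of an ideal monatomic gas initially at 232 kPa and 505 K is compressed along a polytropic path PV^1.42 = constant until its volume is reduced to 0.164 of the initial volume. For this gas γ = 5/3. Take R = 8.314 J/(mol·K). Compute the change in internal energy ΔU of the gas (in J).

V₁ = nRT₁/P₁ = 5.28×8.314×505/232 = 95.6 L.
Polytropic n=1.42: T₂ = T₁(V₁/V₂)^(n−1) = 505×(6.10)^0.42 = 1080 K; P₂ = P₁(V₁/V₂)^n = 3020 kPa.
For an ideal gas ΔU = nCvΔT with Cv = (3/2)R = 12.5 J/(mol·K).
ΔU = 5.28×12.5×(1080−505) = 37800 J.

37800 J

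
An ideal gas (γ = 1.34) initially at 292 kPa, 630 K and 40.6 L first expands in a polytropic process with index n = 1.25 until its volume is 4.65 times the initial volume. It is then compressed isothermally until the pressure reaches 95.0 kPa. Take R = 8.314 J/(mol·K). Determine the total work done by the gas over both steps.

n = P₁V₁/(RT₁) = 292×40.6/(8.314×630) = 2.26 mol.
Step 1 — Polytropic n=1.25: T₂ = T₁(V₁/V₂)^(n−1) = 630×(0.215)^0.25 = 429 K; P₂ = P₁(V₁/V₂)^n = 42.8 kPa.
W = (P₁V₁−P₂V₂)/(n−1) = (292×40.6−42.8×189)/0.25 = 15100 J.
ΔU = nCvΔT = 2.26×24.5×(429−630) = -11100 J.
Q = ΔU + W = 4000 J.
State after step 1: P = 42.8 kPa, V = 189 L, T = 429 K.
Step 2 — Isothermal: T stays 429 K; PV = const ⇒ V₂ = 85.0 L, P₂ = 95.0 kPa.
ΔU = 0 (ideal gas, T constant).
W = nRT ln(V₂/V₁) = 2.26×8.314×429×ln(0.450) = -6440 J.
Q = ΔU + W = -6440 J.
Net over both steps: W = 8680 J, Q = -2440 J, ΔU = -11100 J.

8680 J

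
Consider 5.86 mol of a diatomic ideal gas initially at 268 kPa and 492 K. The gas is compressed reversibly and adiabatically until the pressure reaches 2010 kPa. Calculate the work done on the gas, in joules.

46600 J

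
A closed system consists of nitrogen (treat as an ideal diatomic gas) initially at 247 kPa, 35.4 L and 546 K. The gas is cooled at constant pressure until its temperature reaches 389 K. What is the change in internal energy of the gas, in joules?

n = P₁V₁/(RT₁) = 247×35.4/(8.314×546) = 1.93 mol.
Isobaric: P stays 247 kPa; V/T = const ⇒ T₂ = 389 K, V₂ = 25.2 L.
For an ideal gas ΔU = nCvΔT with Cv = (5/2)R = 20.8 J/(mol·K).
ΔU = 1.93×20.8×(389−546) = -6290 J.

-6290 J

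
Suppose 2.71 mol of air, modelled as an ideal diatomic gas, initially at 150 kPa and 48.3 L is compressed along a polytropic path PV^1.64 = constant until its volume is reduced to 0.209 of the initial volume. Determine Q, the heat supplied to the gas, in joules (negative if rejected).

T₁ = P₁V₁/(nR) = 150×48.3/(2.71×8.314) = 322 K.
Polytropic n=1.64: T₂ = T₁(V₁/V₂)^(n−1) = 322×(4.78)^0.64 = 876 K; P₂ = P₁(V₁/V₂)^n = 1950 kPa.
W = (P₁V₁−P₂V₂)/(n−1) = (150×48.3−1950×10.1)/0.64 = -19500 J.
ΔU = nCvΔT = 2.71×20.8×(876−322) = 31200 J.
Q = ΔU + W = 11700 J.

11700 J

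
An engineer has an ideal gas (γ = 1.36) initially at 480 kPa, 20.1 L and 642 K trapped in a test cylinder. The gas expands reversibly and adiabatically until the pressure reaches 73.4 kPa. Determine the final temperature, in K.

391 K

Adiabatic: T₂/T₁ = (P₂/P₁)^((γ−1)/γ) ⇒ T₂ = 642×(0.153)^0.265 = 391 K; V₂ = 80.0 L.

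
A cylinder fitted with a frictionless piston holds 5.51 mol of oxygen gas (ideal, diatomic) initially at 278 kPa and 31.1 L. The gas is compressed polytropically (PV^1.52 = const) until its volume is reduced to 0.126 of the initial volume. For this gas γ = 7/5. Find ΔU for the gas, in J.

T₁ = P₁V₁/(nR) = 278×31.1/(5.51×8.314) = 189 K.
Polytropic n=1.52: T₂ = T₁(V₁/V₂)^(n−1) = 189×(7.94)^0.52 = 554 K; P₂ = P₁(V₁/V₂)^n = 6480 kPa.
For an ideal gas ΔU = nCvΔT with Cv = (5/2)R = 20.8 J/(mol·K).
ΔU = 5.51×20.8×(554−189) = 41900 J.

41900 J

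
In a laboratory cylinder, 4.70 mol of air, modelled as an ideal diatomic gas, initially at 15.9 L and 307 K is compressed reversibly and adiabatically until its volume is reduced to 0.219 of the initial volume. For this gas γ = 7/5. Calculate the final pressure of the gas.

P₁ = nRT₁/V₁ = 4.70×8.314×307/15.9 = 754 kPa.
Adiabatic: TV^(γ−1) = const ⇒ T₂ = 307×(4.57)^0.400 = 564 K; PV^γ = const ⇒ P₂ = 6320 kPa.

6320 kPa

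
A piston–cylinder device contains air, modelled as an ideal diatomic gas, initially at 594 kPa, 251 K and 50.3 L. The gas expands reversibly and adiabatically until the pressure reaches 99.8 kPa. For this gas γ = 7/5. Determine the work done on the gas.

n = P₁V₁/(RT₁) = 594×50.3/(8.314×251) = 14.3 mol.
Adiabatic: T₂/T₁ = (P₂/P₁)^((γ−1)/γ) ⇒ T₂ = 251×(0.168)^0.286 = 151 K; V₂ = 180 L.
ΔU = nCvΔT = 14.3×20.8×(151−251) = -29800 J.
Q = 0 for an adiabatic process, so W = −ΔU = 29800 J.
Work done on the gas = −W_by = -29800 J.

-29800 J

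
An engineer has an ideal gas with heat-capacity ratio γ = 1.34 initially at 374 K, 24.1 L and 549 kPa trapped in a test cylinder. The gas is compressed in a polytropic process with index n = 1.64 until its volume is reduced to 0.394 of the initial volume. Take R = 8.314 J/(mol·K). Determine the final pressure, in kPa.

2530 kPa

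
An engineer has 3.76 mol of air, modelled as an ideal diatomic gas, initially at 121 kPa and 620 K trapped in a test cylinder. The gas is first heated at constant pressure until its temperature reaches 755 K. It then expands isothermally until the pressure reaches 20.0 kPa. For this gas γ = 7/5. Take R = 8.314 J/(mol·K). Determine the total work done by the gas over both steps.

46700 J

V₁ = nRT₁/P₁ = 3.76×8.314×620/121 = 160 L.
Step 1 — Isobaric: P stays 121 kPa; V/T = const ⇒ T₂ = 755 K, V₂ = 195 L.
W = PΔV = 121×(195−160) kPa·L = 4220 J.
ΔU = nCvΔT = 3.76×20.8×(755−620) = 10600 J.
Q = ΔU + W = nCpΔT = 14800 J.
State after step 1: P = 121 kPa, V = 195 L, T = 755 K.
Step 2 — Isothermal: T stays 755 K; PV = const ⇒ V₂ = 1180 L, P₂ = 20.0 kPa.
ΔU = 0 (ideal gas, T constant).
W = nRT ln(V₂/V₁) = 3.76×8.314×755×ln(6.05) = 42500 J.
Q = ΔU + W = 42500 J.
Net over both steps: W = 46700 J, Q = 57300 J, ΔU = 10600 J.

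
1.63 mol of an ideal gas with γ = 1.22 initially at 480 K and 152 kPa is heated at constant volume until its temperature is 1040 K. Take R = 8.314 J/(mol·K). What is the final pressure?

V₁ = nRT₁/P₁ = 1.63×8.314×480/152 = 42.8 L.
Isochoric: V stays 42.8 L; P/T = const ⇒ T₂ = 1040 K, P₂ = 329 kPa.

329 kPa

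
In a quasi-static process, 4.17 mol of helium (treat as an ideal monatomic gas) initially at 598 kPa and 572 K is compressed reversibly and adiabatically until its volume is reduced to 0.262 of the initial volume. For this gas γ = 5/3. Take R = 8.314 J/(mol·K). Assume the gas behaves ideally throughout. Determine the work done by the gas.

-42900 J

V₁ = nRT₁/P₁ = 4.17×8.314×572/598 = 33.2 L.
Adiabatic: TV^(γ−1) = const ⇒ T₂ = 572×(3.82)^0.667 = 1400 K; PV^γ = const ⇒ P₂ = 5570 kPa.
ΔU = nCvΔT = 4.17×12.5×(1400−572) = 42900 J.
Q = 0 for an adiabatic process, so W = −ΔU = -42900 J.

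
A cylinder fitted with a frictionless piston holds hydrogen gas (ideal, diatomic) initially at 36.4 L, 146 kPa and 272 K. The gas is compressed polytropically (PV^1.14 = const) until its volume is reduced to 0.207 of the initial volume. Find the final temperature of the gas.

Polytropic n=1.14: T₂ = T₁(V₁/V₂)^(n−1) = 272×(4.83)^0.14 = 339 K; P₂ = P₁(V₁/V₂)^n = 879 kPa.

339 K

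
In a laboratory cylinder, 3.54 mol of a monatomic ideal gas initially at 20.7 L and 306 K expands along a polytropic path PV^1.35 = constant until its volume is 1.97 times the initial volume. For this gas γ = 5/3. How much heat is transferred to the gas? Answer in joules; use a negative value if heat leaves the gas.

P₁ = nRT₁/V₁ = 3.54×8.314×306/20.7 = 435 kPa.
Polytropic n=1.35: T₂ = T₁(V₁/V₂)^(n−1) = 306×(0.508)^0.35 = 241 K; P₂ = P₁(V₁/V₂)^n = 174 kPa.
W = (P₁V₁−P₂V₂)/(n−1) = (435×20.7−174×40.8)/0.35 = 5440 J.
ΔU = nCvΔT = 3.54×12.5×(241−306) = -2850 J.
Q = ΔU + W = 2580 J.

2580 J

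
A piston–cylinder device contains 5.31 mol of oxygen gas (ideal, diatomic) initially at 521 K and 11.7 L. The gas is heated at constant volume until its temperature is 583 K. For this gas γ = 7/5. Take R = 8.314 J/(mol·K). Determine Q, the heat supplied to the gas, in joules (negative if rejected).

6840 J

P₁ = nRT₁/V₁ = 5.31×8.314×521/11.7 = 1970 kPa.
Isochoric: V stays 11.7 L; P/T = const ⇒ T₂ = 583 K, P₂ = 2200 kPa.
W = 0 (no volume change).
ΔU = nCvΔT = 5.31×20.8×(583−521) = 6840 J.
Q = ΔU = 6840 J.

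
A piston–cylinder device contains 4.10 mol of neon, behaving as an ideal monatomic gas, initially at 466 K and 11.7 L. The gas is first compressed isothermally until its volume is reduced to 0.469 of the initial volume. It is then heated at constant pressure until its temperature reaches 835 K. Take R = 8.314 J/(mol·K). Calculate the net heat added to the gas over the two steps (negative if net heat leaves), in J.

P₁ = nRT₁/V₁ = 4.10×8.314×466/11.7 = 1360 kPa.
Step 1 — Isothermal: T stays 466 K; PV = const ⇒ V₂ = 5.49 L, P₂ = 2890 kPa.
ΔU = 0 (ideal gas, T constant).
W = nRT ln(V₂/V₁) = 4.10×8.314×466×ln(0.469) = -12000 J.
Q = ΔU + W = -12000 J.
State after step 1: P = 2890 kPa, V = 5.49 L, T = 466 K.
Step 2 — Isobaric: P stays 2890 kPa; V/T = const ⇒ T₂ = 835 K, V₂ = 9.83 L.
W = PΔV = 2890×(9.83−5.49) kPa·L = 12600 J.
ΔU = nCvΔT = 4.10×12.5×(835−466) = 18900 J.
Q = ΔU + W = nCpΔT = 31400 J.
Net over both steps: W = 551 J, Q = 19400 J, ΔU = 18900 J.

19400 J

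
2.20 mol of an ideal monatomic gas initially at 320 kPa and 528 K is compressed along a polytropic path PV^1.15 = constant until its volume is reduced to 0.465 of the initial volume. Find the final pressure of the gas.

772 kPa

V₁ = nRT₁/P₁ = 2.20×8.314×528/320 = 30.2 L.
Polytropic n=1.15: T₂ = T₁(V₁/V₂)^(n−1) = 528×(2.15)^0.15 = 592 K; P₂ = P₁(V₁/V₂)^n = 772 kPa.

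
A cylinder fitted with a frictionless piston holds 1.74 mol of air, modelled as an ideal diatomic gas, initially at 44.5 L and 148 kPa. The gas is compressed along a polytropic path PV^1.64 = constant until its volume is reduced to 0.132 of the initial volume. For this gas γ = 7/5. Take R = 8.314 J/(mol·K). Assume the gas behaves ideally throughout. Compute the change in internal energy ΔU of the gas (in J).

T₁ = P₁V₁/(nR) = 148×44.5/(1.74×8.314) = 455 K.
Polytropic n=1.64: T₂ = T₁(V₁/V₂)^(n−1) = 455×(7.58)^0.64 = 1660 K; P₂ = P₁(V₁/V₂)^n = 4100 kPa.
For an ideal gas ΔU = nCvΔT with Cv = (5/2)R = 20.8 J/(mol·K).
ΔU = 1.74×20.8×(1660−455) = 43700 J.

43700 J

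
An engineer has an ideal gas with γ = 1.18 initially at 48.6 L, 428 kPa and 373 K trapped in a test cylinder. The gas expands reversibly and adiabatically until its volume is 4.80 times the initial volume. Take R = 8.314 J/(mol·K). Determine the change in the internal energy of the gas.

n = P₁V₁/(RT₁) = 428×48.6/(8.314×373) = 6.71 mol.
Adiabatic: TV^(γ−1) = const ⇒ T₂ = 373×(0.208)^0.180 = 281 K; PV^γ = const ⇒ P₂ = 67.2 kPa.
For an ideal gas ΔU = nCvΔT with Cv = R/(γ−1) = 46.2 J/(mol·K).
ΔU = 6.71×46.2×(281−373) = -28400 J.

-28400 J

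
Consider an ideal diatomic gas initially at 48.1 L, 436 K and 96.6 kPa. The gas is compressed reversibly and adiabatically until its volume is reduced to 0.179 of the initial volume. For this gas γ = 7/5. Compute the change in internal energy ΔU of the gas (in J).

11500 J

n = P₁V₁/(RT₁) = 96.6×48.1/(8.314×436) = 1.28 mol.
Adiabatic: TV^(γ−1) = const ⇒ T₂ = 436×(5.59)^0.400 = 868 K; PV^γ = const ⇒ P₂ = 1070 kPa.
For an ideal gas ΔU = nCvΔT with Cv = (5/2)R = 20.8 J/(mol·K).
ΔU = 1.28×20.8×(868−436) = 11500 J.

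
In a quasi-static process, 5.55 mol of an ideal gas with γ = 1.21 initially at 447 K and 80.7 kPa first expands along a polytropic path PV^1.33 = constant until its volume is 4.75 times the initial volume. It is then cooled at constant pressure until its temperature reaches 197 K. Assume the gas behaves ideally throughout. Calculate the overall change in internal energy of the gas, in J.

-54900 J

V₁ = nRT₁/P₁ = 5.55×8.314×447/80.7 = 256 L.
Step 1 — Polytropic n=1.33: T₂ = T₁(V₁/V₂)^(n−1) = 447×(0.211)^0.33 = 267 K; P₂ = P₁(V₁/V₂)^n = 10.2 kPa.
W = (P₁V₁−P₂V₂)/(n−1) = (80.7×256−10.2×1210)/0.33 = 25100 J.
ΔU = nCvΔT = 5.55×39.6×(267−447) = -39500 J.
Q = ΔU + W = -14400 J.
State after step 1: P = 10.2 kPa, V = 1210 L, T = 267 K.
Step 2 — Isobaric: P stays 10.2 kPa; V/T = const ⇒ T₂ = 197 K, V₂ = 895 L.
W = PΔV = 10.2×(895−1210) kPa·L = -3240 J.
ΔU = nCvΔT = 5.55×39.6×(197−267) = -15400 J.
Q = ΔU + W = nCpΔT = -18700 J.
Net over both steps: W = 21900 J, Q = -33000 J, ΔU = -54900 J.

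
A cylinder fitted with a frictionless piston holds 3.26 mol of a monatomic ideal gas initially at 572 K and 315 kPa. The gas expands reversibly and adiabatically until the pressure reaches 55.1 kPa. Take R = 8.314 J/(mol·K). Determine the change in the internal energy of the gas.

-11700 J

V₁ = nRT₁/P₁ = 3.26×8.314×572/315 = 49.2 L.
Adiabatic: T₂/T₁ = (P₂/P₁)^((γ−1)/γ) ⇒ T₂ = 572×(0.175)^0.400 = 285 K; V₂ = 140 L.
For an ideal gas ΔU = nCvΔT with Cv = (3/2)R = 12.5 J/(mol·K).
ΔU = 3.26×12.5×(285−572) = -11700 J.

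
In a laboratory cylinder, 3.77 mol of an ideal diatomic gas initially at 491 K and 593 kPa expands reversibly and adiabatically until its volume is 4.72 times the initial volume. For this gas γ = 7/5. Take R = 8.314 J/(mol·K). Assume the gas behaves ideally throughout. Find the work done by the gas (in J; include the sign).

17800 J

V₁ = nRT₁/P₁ = 3.77×8.314×491/593 = 26.0 L.
Adiabatic: TV^(γ−1) = const ⇒ T₂ = 491×(0.212)^0.400 = 264 K; PV^γ = const ⇒ P₂ = 67.5 kPa.
ΔU = nCvΔT = 3.77×20.8×(264−491) = -17800 J.
Q = 0 for an adiabatic process, so W = −ΔU = 17800 J.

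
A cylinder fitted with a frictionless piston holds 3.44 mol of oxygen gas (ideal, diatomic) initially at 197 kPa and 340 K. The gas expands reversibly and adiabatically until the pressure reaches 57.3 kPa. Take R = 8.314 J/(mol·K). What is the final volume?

119 L

V₁ = nRT₁/P₁ = 3.44×8.314×340/197 = 49.4 L.
Adiabatic: T₂/T₁ = (P₂/P₁)^((γ−1)/γ) ⇒ T₂ = 340×(0.291)^0.286 = 239 K; V₂ = 119 L.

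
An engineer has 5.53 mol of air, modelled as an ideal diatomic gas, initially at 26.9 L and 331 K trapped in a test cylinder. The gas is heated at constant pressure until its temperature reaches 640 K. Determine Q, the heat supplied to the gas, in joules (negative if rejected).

P₁ = nRT₁/V₁ = 5.53×8.314×331/26.9 = 566 kPa.
Isobaric: P stays 566 kPa; V/T = const ⇒ T₂ = 640 K, V₂ = 52.0 L.
W = PΔV = 566×(52.0−26.9) kPa·L = 14200 J.
ΔU = nCvΔT = 5.53×20.8×(640−331) = 35500 J.
Q = ΔU + W = nCpΔT = 49700 J.

49700 J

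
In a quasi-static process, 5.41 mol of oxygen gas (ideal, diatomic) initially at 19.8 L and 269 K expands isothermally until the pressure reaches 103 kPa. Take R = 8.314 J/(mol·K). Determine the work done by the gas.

21500 J

P₁ = nRT₁/V₁ = 5.41×8.314×269/19.8 = 611 kPa.
Isothermal: T stays 269 K; PV = const ⇒ V₂ = 117 L, P₂ = 103 kPa.
W = nRT ln(V₂/V₁) = 5.41×8.314×269×ln(5.93) = 21500 J.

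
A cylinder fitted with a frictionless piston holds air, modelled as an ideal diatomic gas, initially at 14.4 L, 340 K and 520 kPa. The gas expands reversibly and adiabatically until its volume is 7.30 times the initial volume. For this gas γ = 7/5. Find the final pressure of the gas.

32.2 kPa

Adiabatic: TV^(γ−1) = const ⇒ T₂ = 340×(0.137)^0.400 = 154 K; PV^γ = const ⇒ P₂ = 32.2 kPa.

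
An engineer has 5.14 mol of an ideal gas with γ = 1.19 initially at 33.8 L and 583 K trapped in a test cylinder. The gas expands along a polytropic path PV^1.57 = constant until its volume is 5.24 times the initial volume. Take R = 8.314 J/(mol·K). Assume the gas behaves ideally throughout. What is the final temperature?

P₁ = nRT₁/V₁ = 5.14×8.314×583/33.8 = 737 kPa.
Polytropic n=1.57: T₂ = T₁(V₁/V₂)^(n−1) = 583×(0.191)^0.57 = 227 K; P₂ = P₁(V₁/V₂)^n = 54.7 kPa.

227 K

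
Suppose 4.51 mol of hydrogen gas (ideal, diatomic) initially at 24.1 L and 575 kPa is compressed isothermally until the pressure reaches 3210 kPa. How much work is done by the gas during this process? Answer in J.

-23800 J

T₁ = P₁V₁/(nR) = 575×24.1/(4.51×8.314) = 370 K.
Isothermal: T stays 370 K; PV = const ⇒ V₂ = 4.32 L, P₂ = 3210 kPa.
W = nRT ln(V₂/V₁) = 4.51×8.314×370×ln(0.179) = -23800 J.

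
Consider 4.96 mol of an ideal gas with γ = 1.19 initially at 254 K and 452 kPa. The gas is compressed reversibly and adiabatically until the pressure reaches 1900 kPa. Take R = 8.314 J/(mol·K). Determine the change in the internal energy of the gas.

14200 J

V₁ = nRT₁/P₁ = 4.96×8.314×254/452 = 23.2 L.
Adiabatic: T₂/T₁ = (P₂/P₁)^((γ−1)/γ) ⇒ T₂ = 254×(4.20)^0.160 = 319 K; V₂ = 6.93 L.
For an ideal gas ΔU = nCvΔT with Cv = R/(γ−1) = 43.8 J/(mol·K).
ΔU = 4.96×43.8×(319−254) = 14200 J.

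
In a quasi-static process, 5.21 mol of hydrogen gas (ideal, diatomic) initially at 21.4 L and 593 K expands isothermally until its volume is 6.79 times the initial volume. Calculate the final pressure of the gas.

P₁ = nRT₁/V₁ = 5.21×8.314×593/21.4 = 1200 kPa.
Isothermal: T stays 593 K; PV = const ⇒ V₂ = 145 L, P₂ = 177 kPa.

177 kPa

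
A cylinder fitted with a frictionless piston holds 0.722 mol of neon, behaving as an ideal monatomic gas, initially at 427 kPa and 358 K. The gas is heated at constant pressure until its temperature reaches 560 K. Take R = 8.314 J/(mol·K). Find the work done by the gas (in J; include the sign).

1210 J

V₁ = nRT₁/P₁ = 0.722×8.314×358/427 = 5.03 L.
Isobaric: P stays 427 kPa; V/T = const ⇒ T₂ = 560 K, V₂ = 7.87 L.
W = PΔV = 427×(7.87−5.03) kPa·L = 1210 J.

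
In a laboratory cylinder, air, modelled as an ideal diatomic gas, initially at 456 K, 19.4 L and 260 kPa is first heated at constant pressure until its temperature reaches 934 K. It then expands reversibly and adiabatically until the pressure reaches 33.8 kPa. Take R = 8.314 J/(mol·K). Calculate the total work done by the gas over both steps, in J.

n = P₁V₁/(RT₁) = 260×19.4/(8.314×456) = 1.33 mol.
Step 1 — Isobaric: P stays 260 kPa; V/T = const ⇒ T₂ = 934 K, V₂ = 39.7 L.
W = PΔV = 260×(39.7−19.4) kPa·L = 5290 J.
ΔU = nCvΔT = 1.33×20.8×(934−456) = 13200 J.
Q = ΔU + W = nCpΔT = 18500 J.
State after step 1: P = 260 kPa, V = 39.7 L, T = 934 K.
Step 2 — Adiabatic: T₂/T₁ = (P₂/P₁)^((γ−1)/γ) ⇒ T₂ = 934×(0.130)^0.286 = 521 K; V₂ = 171 L.
ΔU = nCvΔT = 1.33×20.8×(521−934) = -11400 J.
Q = 0 for an adiabatic process, so W = −ΔU = 11400 J.
Net over both steps: W = 16700 J, Q = 18500 J, ΔU = 1810 J.

16700 J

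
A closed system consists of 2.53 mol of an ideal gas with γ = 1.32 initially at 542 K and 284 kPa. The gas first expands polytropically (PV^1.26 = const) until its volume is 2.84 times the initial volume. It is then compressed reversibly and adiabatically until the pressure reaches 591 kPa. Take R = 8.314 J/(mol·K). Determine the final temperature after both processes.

679 K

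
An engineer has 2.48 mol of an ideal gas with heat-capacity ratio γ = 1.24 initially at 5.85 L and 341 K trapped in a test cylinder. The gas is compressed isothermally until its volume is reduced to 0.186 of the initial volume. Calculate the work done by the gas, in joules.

-11800 J

P₁ = nRT₁/V₁ = 2.48×8.314×341/5.85 = 1200 kPa.
Isothermal: T stays 341 K; PV = const ⇒ V₂ = 1.09 L, P₂ = 6460 kPa.
W = nRT ln(V₂/V₁) = 2.48×8.314×341×ln(0.186) = -11800 J.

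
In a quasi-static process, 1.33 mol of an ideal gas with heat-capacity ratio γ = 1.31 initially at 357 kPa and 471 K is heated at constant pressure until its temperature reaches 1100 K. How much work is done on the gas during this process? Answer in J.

V₁ = nRT₁/P₁ = 1.33×8.314×471/357 = 14.6 L.
Isobaric: P stays 357 kPa; V/T = const ⇒ T₂ = 1100 K, V₂ = 34.1 L.
W = PΔV = 357×(34.1−14.6) kPa·L = 6960 J.
Work done on the gas = −W_by = -6960 J.

-6960 J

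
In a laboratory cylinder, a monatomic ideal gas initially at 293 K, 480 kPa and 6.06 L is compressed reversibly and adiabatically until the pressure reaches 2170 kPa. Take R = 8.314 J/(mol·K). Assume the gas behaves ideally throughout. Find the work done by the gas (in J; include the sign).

n = P₁V₁/(RT₁) = 480×6.06/(8.314×293) = 1.19 mol.
Adiabatic: T₂/T₁ = (P₂/P₁)^((γ−1)/γ) ⇒ T₂ = 293×(4.52)^0.400 = 536 K; V₂ = 2.45 L.
ΔU = nCvΔT = 1.19×12.5×(536−293) = 3610 J.
Q = 0 for an adiabatic process, so W = −ΔU = -3610 J.

-3610 J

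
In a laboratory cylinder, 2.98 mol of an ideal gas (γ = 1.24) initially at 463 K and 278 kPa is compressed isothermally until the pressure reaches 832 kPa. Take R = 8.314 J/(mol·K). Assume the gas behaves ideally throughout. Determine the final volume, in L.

13.8 L

V₁ = nRT₁/P₁ = 2.98×8.314×463/278 = 41.3 L.
Isothermal: T stays 463 K; PV = const ⇒ V₂ = 13.8 L, P₂ = 832 kPa.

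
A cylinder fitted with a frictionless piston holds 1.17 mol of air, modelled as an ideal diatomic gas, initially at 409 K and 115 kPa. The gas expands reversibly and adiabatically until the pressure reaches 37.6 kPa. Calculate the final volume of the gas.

76.9 L

V₁ = nRT₁/P₁ = 1.17×8.314×409/115 = 34.6 L.
Adiabatic: T₂/T₁ = (P₂/P₁)^((γ−1)/γ) ⇒ T₂ = 409×(0.327)^0.286 = 297 K; V₂ = 76.9 L.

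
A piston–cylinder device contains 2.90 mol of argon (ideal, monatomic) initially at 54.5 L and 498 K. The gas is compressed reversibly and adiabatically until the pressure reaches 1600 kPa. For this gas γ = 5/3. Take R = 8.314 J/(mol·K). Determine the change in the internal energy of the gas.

21800 J

P₁ = nRT₁/V₁ = 2.90×8.314×498/54.5 = 220 kPa.
Adiabatic: T₂/T₁ = (P₂/P₁)^((γ−1)/γ) ⇒ T₂ = 498×(7.26)^0.400 = 1100 K; V₂ = 16.6 L.
For an ideal gas ΔU = nCvΔT with Cv = (3/2)R = 12.5 J/(mol·K).
ΔU = 2.90×12.5×(1100−498) = 21800 J.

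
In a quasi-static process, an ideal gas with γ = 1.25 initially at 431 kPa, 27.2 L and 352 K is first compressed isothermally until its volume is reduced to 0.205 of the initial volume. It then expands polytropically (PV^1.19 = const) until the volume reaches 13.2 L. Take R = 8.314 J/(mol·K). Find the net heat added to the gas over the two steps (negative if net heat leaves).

n = P₁V₁/(RT₁) = 431×27.2/(8.314×352) = 4.01 mol.
Step 1 — Isothermal: T stays 352 K; PV = const ⇒ V₂ = 5.58 L, P₂ = 2100 kPa.
ΔU = 0 (ideal gas, T constant).
W = nRT ln(V₂/V₁) = 4.01×8.314×352×ln(0.205) = -18600 J.
Q = ΔU + W = -18600 J.
State after step 1: P = 2100 kPa, V = 5.58 L, T = 352 K.
Step 2 — Polytropic n=1.19: T₂ = T₁(V₁/V₂)^(n−1) = 352×(0.422)^0.19 = 299 K; P₂ = P₁(V₁/V₂)^n = 754 kPa.
W = (P₁V₁−P₂V₂)/(n−1) = (2100×5.58−754×13.2)/0.19 = 9320 J.
ΔU = nCvΔT = 4.01×33.3×(299−352) = -7080 J.
Q = ΔU + W = 2240 J.
Net over both steps: W = -9260 J, Q = -16300 J, ΔU = -7080 J.

-16300 J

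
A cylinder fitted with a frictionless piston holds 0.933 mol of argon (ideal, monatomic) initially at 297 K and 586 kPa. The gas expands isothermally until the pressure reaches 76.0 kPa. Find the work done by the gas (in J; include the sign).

V₁ = nRT₁/P₁ = 0.933×8.314×297/586 = 3.93 L.
Isothermal: T stays 297 K; PV = const ⇒ V₂ = 30.3 L, P₂ = 76.0 kPa.
W = nRT ln(V₂/V₁) = 0.933×8.314×297×ln(7.71) = 4710 J.

4710 J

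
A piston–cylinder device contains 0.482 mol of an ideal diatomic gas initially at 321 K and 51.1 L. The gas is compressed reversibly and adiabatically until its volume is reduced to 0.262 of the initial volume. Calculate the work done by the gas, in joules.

P₁ = nRT₁/V₁ = 0.482×8.314×321/51.1 = 25.2 kPa.
Adiabatic: TV^(γ−1) = const ⇒ T₂ = 321×(3.82)^0.400 = 549 K; PV^γ = const ⇒ P₂ = 164 kPa.
ΔU = nCvΔT = 0.482×20.8×(549−321) = 2280 J.
Q = 0 for an adiabatic process, so W = −ΔU = -2280 J.

-2280 J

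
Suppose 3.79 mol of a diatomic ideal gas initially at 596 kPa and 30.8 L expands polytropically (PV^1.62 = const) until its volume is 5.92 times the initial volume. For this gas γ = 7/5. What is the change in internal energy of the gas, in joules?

T₁ = P₁V₁/(nR) = 596×30.8/(3.79×8.314) = 583 K.
Polytropic n=1.62: T₂ = T₁(V₁/V₂)^(n−1) = 583×(0.169)^0.62 = 193 K; P₂ = P₁(V₁/V₂)^n = 33.4 kPa.
For an ideal gas ΔU = nCvΔT with Cv = (5/2)R = 20.8 J/(mol·K).
ΔU = 3.79×20.8×(193−583) = -30700 J.

-30700 J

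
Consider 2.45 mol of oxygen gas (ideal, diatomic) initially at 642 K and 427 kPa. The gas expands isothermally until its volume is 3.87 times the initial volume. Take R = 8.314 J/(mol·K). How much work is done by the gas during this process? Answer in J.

V₁ = nRT₁/P₁ = 2.45×8.314×642/427 = 30.6 L.
Isothermal: T stays 642 K; PV = const ⇒ V₂ = 119 L, P₂ = 110 kPa.
W = nRT ln(V₂/V₁) = 2.45×8.314×642×ln(3.87) = 17700 J.

17700 J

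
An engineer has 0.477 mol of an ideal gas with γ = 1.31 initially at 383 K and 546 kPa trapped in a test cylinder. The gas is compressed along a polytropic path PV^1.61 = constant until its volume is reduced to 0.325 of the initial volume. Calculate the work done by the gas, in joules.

-2450 J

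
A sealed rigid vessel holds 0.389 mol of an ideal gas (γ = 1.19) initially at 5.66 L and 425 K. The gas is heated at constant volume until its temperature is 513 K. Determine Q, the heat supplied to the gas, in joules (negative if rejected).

P₁ = nRT₁/V₁ = 0.389×8.314×425/5.66 = 243 kPa.
Isochoric: V stays 5.66 L; P/T = const ⇒ T₂ = 513 K, P₂ = 293 kPa.
W = 0 (no volume change).
ΔU = nCvΔT = 0.389×43.8×(513−425) = 1500 J.
Q = ΔU = 1500 J.

1500 J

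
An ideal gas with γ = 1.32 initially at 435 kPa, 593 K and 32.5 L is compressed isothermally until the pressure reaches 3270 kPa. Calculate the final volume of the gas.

Isothermal: T stays 593 K; PV = const ⇒ V₂ = 4.32 L, P₂ = 3270 kPa.

4.32 L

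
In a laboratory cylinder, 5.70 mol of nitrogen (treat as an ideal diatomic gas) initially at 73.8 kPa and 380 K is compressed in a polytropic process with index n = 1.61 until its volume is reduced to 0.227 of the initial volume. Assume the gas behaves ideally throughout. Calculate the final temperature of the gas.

V₁ = nRT₁/P₁ = 5.70×8.314×380/73.8 = 244 L.
Polytropic n=1.61: T₂ = T₁(V₁/V₂)^(n−1) = 380×(4.41)^0.61 = 939 K; P₂ = P₁(V₁/V₂)^n = 803 kPa.

939 K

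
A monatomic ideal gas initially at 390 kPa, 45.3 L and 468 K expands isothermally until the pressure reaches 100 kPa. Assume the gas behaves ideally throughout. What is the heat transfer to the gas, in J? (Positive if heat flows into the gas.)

24000 J

n = P₁V₁/(RT₁) = 390×45.3/(8.314×468) = 4.54 mol.
Isothermal: T stays 468 K; PV = const ⇒ V₂ = 177 L, P₂ = 100 kPa.
ΔU = 0 (ideal gas, T constant).
W = nRT ln(V₂/V₁) = 4.54×8.314×468×ln(3.90) = 24000 J.
Q = ΔU + W = 24000 J.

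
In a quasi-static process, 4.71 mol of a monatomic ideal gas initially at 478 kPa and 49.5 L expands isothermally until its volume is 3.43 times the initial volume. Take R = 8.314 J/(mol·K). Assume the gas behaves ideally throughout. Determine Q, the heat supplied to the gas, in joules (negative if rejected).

29200 J

T₁ = P₁V₁/(nR) = 478×49.5/(4.71×8.314) = 604 K.
Isothermal: T stays 604 K; PV = const ⇒ V₂ = 170 L, P₂ = 139 kPa.
ΔU = 0 (ideal gas, T constant).
W = nRT ln(V₂/V₁) = 4.71×8.314×604×ln(3.43) = 29200 J.
Q = ΔU + W = 29200 J.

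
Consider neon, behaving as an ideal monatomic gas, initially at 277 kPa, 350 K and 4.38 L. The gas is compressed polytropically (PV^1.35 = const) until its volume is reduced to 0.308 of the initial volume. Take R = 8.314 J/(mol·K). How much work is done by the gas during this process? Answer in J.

n = P₁V₁/(RT₁) = 277×4.38/(8.314×350) = 0.417 mol.
Polytropic n=1.35: T₂ = T₁(V₁/V₂)^(n−1) = 350×(3.25)^0.35 = 529 K; P₂ = P₁(V₁/V₂)^n = 1360 kPa.
W = (P₁V₁−P₂V₂)/(n−1) = (277×4.38−1360×1.35)/0.35 = -1770 J.

-1770 J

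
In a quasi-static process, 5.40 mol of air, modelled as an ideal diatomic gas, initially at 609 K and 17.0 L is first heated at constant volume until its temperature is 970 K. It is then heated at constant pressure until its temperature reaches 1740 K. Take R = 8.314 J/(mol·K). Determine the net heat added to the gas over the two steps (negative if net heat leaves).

P₁ = nRT₁/V₁ = 5.40×8.314×609/17.0 = 1610 kPa.
Step 1 — Isochoric: V stays 17.0 L; P/T = const ⇒ T₂ = 970 K, P₂ = 2560 kPa.
W = 0 (no volume change).
ΔU = nCvΔT = 5.40×20.8×(970−609) = 40500 J.
Q = ΔU = 40500 J.
State after step 1: P = 2560 kPa, V = 17.0 L, T = 970 K.
Step 2 — Isobaric: P stays 2560 kPa; V/T = const ⇒ T₂ = 1740 K, V₂ = 30.5 L.
W = PΔV = 2560×(30.5−17.0) kPa·L = 34600 J.
ΔU = nCvΔT = 5.40×20.8×(1740−970) = 86400 J.
Q = ΔU + W = nCpΔT = 121000 J.
Net over both steps: W = 34600 J, Q = 162000 J, ΔU = 127000 J.

162000 J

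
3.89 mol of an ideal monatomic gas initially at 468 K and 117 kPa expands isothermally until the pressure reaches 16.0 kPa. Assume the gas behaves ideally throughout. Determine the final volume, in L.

946 L

V₁ = nRT₁/P₁ = 3.89×8.314×468/117 = 129 L.
Isothermal: T stays 468 K; PV = const ⇒ V₂ = 946 L, P₂ = 16.0 kPa.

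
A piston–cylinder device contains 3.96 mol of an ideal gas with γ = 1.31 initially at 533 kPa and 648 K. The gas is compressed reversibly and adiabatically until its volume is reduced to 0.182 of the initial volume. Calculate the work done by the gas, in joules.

-47900 J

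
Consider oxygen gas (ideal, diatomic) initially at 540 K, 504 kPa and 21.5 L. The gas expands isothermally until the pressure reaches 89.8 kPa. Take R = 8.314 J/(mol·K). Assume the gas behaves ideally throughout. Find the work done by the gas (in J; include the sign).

n = P₁V₁/(RT₁) = 504×21.5/(8.314×540) = 2.41 mol.
Isothermal: T stays 540 K; PV = const ⇒ V₂ = 121 L, P₂ = 89.8 kPa.
W = nRT ln(V₂/V₁) = 2.41×8.314×540×ln(5.61) = 18700 J.

18700 J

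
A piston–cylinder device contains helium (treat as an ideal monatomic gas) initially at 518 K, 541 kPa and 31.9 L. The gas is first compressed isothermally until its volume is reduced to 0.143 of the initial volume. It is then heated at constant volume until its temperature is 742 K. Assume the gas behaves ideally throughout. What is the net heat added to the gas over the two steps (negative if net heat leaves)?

n = P₁V₁/(RT₁) = 541×31.9/(8.314×518) = 4.01 mol.
Step 1 — Isothermal: T stays 518 K; PV = const ⇒ V₂ = 4.56 L, P₂ = 3780 kPa.
ΔU = 0 (ideal gas, T constant).
W = nRT ln(V₂/V₁) = 4.01×8.314×518×ln(0.143) = -33600 J.
Q = ΔU + W = -33600 J.
State after step 1: P = 3780 kPa, V = 4.56 L, T = 518 K.
Step 2 — Isochoric: V stays 4.56 L; P/T = const ⇒ T₂ = 742 K, P₂ = 5420 kPa.
W = 0 (no volume change).
ΔU = nCvΔT = 4.01×12.5×(742−518) = 11200 J.
Q = ΔU = 11200 J.
Net over both steps: W = -33600 J, Q = -22400 J, ΔU = 11200 J.

-22400 J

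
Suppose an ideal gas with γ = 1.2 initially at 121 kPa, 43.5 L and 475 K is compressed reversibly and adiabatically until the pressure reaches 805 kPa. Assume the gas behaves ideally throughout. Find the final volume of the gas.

Adiabatic: T₂/T₁ = (P₂/P₁)^((γ−1)/γ) ⇒ T₂ = 475×(6.65)^0.167 = 651 K; V₂ = 8.97 L.

8.97 L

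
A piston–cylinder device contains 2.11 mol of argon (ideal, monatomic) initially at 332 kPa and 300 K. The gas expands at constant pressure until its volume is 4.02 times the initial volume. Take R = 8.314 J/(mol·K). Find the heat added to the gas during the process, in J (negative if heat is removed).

39700 J

V₁ = nRT₁/P₁ = 2.11×8.314×300/332 = 15.9 L.
Isobaric: P stays 332 kPa; V/T = const ⇒ T₂ = 1210 K, V₂ = 63.7 L.
W = PΔV = 332×(63.7−15.9) kPa·L = 15900 J.
ΔU = nCvΔT = 2.11×12.5×(1210−300) = 23800 J.
Q = ΔU + W = nCpΔT = 39700 J.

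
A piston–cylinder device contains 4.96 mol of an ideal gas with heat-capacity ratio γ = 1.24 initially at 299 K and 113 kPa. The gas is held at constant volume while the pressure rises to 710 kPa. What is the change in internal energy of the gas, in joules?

V₁ = nRT₁/P₁ = 4.96×8.314×299/113 = 109 L.
Isochoric: V stays 109 L; P/T = const ⇒ T₂ = 1880 K, P₂ = 710 kPa.
For an ideal gas ΔU = nCvΔT with Cv = R/(γ−1) = 34.6 J/(mol·K).
ΔU = 4.96×34.6×(1880−299) = 271000 J.

271000 J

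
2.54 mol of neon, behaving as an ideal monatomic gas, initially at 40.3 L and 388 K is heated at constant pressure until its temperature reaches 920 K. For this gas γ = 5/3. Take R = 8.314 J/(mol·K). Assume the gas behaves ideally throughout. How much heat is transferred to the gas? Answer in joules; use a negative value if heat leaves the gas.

28100 J

P₁ = nRT₁/V₁ = 2.54×8.314×388/40.3 = 203 kPa.
Isobaric: P stays 203 kPa; V/T = const ⇒ T₂ = 920 K, V₂ = 95.6 L.
W = PΔV = 203×(95.6−40.3) kPa·L = 11200 J.
ΔU = nCvΔT = 2.54×12.5×(920−388) = 16900 J.
Q = ΔU + W = nCpΔT = 28100 J.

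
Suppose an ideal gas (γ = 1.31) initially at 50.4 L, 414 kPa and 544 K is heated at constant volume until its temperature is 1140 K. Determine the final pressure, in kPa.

868 kPa

Isochoric: V stays 50.4 L; P/T = const ⇒ T₂ = 1140 K, P₂ = 868 kPa.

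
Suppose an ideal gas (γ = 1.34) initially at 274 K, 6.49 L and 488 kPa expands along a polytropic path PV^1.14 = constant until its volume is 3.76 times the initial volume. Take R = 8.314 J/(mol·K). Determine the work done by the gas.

n = P₁V₁/(RT₁) = 488×6.49/(8.314×274) = 1.39 mol.
Polytropic n=1.14: T₂ = T₁(V₁/V₂)^(n−1) = 274×(0.266)^0.14 = 228 K; P₂ = P₁(V₁/V₂)^n = 108 kPa.
W = (P₁V₁−P₂V₂)/(n−1) = (488×6.49−108×24.4)/0.14 = 3830 J.

3830 J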